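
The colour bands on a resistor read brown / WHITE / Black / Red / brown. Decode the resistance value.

19000 Ω

Brown → 1 (first significant figure)
White → 9 (second significant figure)
Black → 0 (third significant figure)
Red → ×10^2 multiplier
190 × 100 = 19000 Ω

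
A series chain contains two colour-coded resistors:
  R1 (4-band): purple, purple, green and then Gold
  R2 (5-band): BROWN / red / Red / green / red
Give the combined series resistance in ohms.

R1: violet, violet → 77; green ×10^5 → 7700000 Ω.
R2: brown, red, red → 122; green ×10^5 → 12200000 Ω.
Series: 7700000 + 12200000 = 19900000 Ω.

19900000 Ω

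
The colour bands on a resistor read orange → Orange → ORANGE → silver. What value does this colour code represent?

33000 Ω

Orange → 3 (first significant figure)
Orange → 3 (second significant figure)
Orange → ×10^3 multiplier
33 × 1000 = 33000 Ω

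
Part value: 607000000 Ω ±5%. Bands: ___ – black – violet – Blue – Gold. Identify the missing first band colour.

blue

607000000 Ω = 607 × 10^6.
The first band gives digit 6 of the significand, and 6 is blue.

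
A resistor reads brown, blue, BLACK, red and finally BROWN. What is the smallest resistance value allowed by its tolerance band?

15840 Ω

Brown → 1 (first significant figure)
Blue → 6 (second significant figure)
Black → 0 (third significant figure)
Red → ×10^2 multiplier
Brown → ±1% tolerance
160 × 100 = 16000 Ω
Smallest = 16000 × (1 − 1/100) = 15840 Ω.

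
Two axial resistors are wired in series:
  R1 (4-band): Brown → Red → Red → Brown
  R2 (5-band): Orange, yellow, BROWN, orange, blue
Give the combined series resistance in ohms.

R1: brown, red → 12; red ×10^2 → 1200 Ω.
R2: orange, yellow, brown → 341; orange ×10^3 → 341000 Ω.
Series: 1200 + 341000 = 342200 Ω.

342200 Ω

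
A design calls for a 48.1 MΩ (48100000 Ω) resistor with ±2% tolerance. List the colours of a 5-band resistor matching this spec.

yellow, grey, brown, green, red

48100000 Ω = 481 × 10^5.
4 → yellow
8 → grey
1 → brown
Multiplier 10^5 → green.
±2% tolerance → red.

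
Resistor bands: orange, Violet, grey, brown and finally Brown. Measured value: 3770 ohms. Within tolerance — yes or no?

Orange → 3 (first significant figure)
Violet → 7 (second significant figure)
Grey → 8 (third significant figure)
Brown → ×10 multiplier
Brown → ±1% tolerance
378 × 10 = 3780 Ω
Allowed range: 3742.2 Ω to 3817.8 Ω.
3770 ohms lies inside that range.

yes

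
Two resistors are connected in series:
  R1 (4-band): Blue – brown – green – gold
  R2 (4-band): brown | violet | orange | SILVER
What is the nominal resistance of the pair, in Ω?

6117000 Ω

R1: blue, brown → 61; green ×10^5 → 6100000 Ω.
R2: brown, violet → 17; orange ×10^3 → 17000 Ω.
Series: 6100000 + 17000 = 6117000 Ω.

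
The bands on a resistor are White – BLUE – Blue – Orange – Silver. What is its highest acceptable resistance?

1062600 Ω

White → 9 (first significant figure)
Blue → 6 (second significant figure)
Blue → 6 (third significant figure)
Orange → ×10^3 multiplier
Silver → ±10% tolerance
966 × 1000 = 966000 Ω
Highest = 966000 × (1 + 10/100) = 1062600 Ω.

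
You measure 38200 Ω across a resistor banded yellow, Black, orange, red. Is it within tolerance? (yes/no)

Yellow → 4 (first significant figure)
Black → 0 (second significant figure)
Orange → ×10^3 multiplier
Red → ±2% tolerance
40 × 1000 = 40000 Ω
Allowed range: 39200 Ω to 40800 Ω.
38200 Ω lies outside that range.

no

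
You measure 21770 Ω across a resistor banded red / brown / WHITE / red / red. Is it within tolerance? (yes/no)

yes

Red → 2 (first significant figure)
Brown → 1 (second significant figure)
White → 9 (third significant figure)
Red → ×10^2 multiplier
Red → ±2% tolerance
219 × 100 = 21900 Ω
Allowed range: 21462 Ω to 22338 Ω.
21770 Ω lies inside that range.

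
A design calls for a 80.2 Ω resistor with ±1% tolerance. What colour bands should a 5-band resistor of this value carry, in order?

80.2 Ω = 802 × 10^-1.
8 → grey
0 → black
2 → red
Multiplier 10^-1 → gold.
±1% tolerance → brown.

grey, black, red, gold, brown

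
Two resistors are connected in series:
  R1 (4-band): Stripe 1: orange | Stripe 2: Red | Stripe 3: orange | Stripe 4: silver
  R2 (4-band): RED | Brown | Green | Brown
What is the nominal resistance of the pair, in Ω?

R1: orange, red → 32; orange ×10^3 → 32000 Ω.
R2: red, brown → 21; green ×10^5 → 2100000 Ω.
Series: 32000 + 2100000 = 2132000 Ω.

2132000 Ω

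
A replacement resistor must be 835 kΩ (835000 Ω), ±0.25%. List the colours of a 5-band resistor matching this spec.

835000 Ω = 835 × 10^3.
8 → grey
3 → orange
5 → green
Multiplier 10^3 → orange.
±0.25% tolerance → blue.

grey, orange, green, orange, blue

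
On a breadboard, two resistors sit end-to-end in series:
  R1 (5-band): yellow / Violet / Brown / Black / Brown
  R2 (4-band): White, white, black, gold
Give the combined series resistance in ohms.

570 Ω

R1: yellow, violet, brown → 471; black ×1 → 471 Ω.
R2: white, white → 99; black ×1 → 99 Ω.
Series: 471 + 99 = 570 Ω.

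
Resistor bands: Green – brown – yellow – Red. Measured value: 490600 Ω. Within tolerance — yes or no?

no

Green → 5 (first significant figure)
Brown → 1 (second significant figure)
Yellow → ×10^4 multiplier
Red → ±2% tolerance
51 × 10000 = 510000 Ω
Allowed range: 499800 Ω to 520200 Ω.
490600 Ω lies outside that range.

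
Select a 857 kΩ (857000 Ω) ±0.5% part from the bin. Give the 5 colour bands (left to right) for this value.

857000 Ω = 857 × 10^3.
8 → grey
5 → green
7 → violet
Multiplier 10^3 → orange.
±0.5% tolerance → green.

grey, green, violet, orange, green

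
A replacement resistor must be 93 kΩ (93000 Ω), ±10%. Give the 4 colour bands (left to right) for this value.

93000 Ω = 93 × 10^3.
9 → white
3 → orange
Multiplier 10^3 → orange.
±10% tolerance → silver.

white, orange, orange, silver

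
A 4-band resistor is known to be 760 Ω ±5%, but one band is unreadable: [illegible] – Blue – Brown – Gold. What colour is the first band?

760 Ω = 76 × 10^1.
The first band gives digit 7 of the significand, and 7 is violet.

violet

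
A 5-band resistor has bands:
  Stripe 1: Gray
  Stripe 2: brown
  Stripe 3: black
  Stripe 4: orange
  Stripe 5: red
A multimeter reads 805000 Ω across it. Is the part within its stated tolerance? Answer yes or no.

Grey → 8 (first significant figure)
Brown → 1 (second significant figure)
Black → 0 (third significant figure)
Orange → ×10^3 multiplier
Red → ±2% tolerance
810 × 1000 = 810000 Ω
Allowed range: 793800 Ω to 826200 Ω.
805000 Ω lies inside that range.

yes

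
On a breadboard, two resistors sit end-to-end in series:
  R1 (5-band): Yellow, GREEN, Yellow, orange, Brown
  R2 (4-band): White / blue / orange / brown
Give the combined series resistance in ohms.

550000 Ω

R1: yellow, green, yellow → 454; orange ×10^3 → 454000 Ω.
R2: white, blue → 96; orange ×10^3 → 96000 Ω.
Series: 454000 + 96000 = 550000 Ω.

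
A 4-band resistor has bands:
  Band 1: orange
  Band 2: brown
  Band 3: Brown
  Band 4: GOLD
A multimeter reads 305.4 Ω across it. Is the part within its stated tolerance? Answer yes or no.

yes

Orange → 3 (first significant figure)
Brown → 1 (second significant figure)
Brown → ×10 multiplier
Gold → ±5% tolerance
31 × 10 = 310 Ω
Allowed range: 294.5 Ω to 325.5 Ω.
305.4 Ω lies inside that range.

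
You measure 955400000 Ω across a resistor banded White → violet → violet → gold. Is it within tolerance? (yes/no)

yes

White → 9 (first significant figure)
Violet → 7 (second significant figure)
Violet → ×10^7 multiplier
Gold → ±5% tolerance
97 × 10000000 = 970000000 Ω
Allowed range: 921500000 Ω to 1018500000 Ω.
955400000 Ω lies inside that range.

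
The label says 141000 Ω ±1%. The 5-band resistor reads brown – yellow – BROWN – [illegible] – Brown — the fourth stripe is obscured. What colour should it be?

orange

141000 Ω = 141 × 10^3.
The fourth band is the multiplier, 10^3, which is orange.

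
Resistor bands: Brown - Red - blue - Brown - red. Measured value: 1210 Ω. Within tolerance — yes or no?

no

Brown → 1 (first significant figure)
Red → 2 (second significant figure)
Blue → 6 (third significant figure)
Brown → ×10 multiplier
Red → ±2% tolerance
126 × 10 = 1260 Ω
Allowed range: 1234.8 Ω to 1285.2 Ω.
1210 Ω lies outside that range.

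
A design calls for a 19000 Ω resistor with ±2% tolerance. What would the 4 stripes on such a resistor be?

brown, white, orange, red

19000 Ω = 19 × 10^3.
1 → brown
9 → white
Multiplier 10^3 → orange.
±2% tolerance → red.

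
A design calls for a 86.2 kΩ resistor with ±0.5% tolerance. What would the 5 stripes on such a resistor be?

86200 Ω = 862 × 10^2.
8 → grey
6 → blue
2 → red
Multiplier 10^2 → red.
±0.5% tolerance → green.

grey, blue, red, red, green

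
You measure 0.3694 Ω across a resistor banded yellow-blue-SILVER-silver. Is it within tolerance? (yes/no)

no

Yellow → 4 (first significant figure)
Blue → 6 (second significant figure)
Silver → ×0.01 multiplier
Silver → ±10% tolerance
46 × 0.01 = 0.46 Ω
Allowed range: 0.414 Ω to 0.506 Ω.
0.3694 Ω lies outside that range.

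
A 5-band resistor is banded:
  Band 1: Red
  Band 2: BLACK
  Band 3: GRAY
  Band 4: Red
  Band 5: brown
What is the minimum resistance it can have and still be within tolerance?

20592 Ω

Red → 2 (first significant figure)
Black → 0 (second significant figure)
Grey → 8 (third significant figure)
Red → ×10^2 multiplier
Brown → ±1% tolerance
208 × 100 = 20800 Ω
Minimum = 20800 × (1 − 1/100) = 20592 Ω.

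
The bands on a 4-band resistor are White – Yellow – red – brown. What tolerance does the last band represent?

The last band, brown, is the tolerance band.
Brown corresponds to ±1%.

±1%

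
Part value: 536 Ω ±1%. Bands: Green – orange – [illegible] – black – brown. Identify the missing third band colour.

blue

536 Ω = 536 × 10^0.
The third band gives digit 6 of the significand, and 6 is blue.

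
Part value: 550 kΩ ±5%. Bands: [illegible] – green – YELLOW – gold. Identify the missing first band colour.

green

550000 Ω = 55 × 10^4.
The first band gives digit 5 of the significand, and 5 is green.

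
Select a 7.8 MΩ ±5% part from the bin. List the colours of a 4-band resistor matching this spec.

violet, grey, green, gold

7800000 Ω = 78 × 10^5.
7 → violet
8 → grey
Multiplier 10^5 → green.
±5% tolerance → gold.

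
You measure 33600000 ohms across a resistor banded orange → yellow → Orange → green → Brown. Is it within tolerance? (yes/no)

no

Orange → 3 (first significant figure)
Yellow → 4 (second significant figure)
Orange → 3 (third significant figure)
Green → ×10^5 multiplier
Brown → ±1% tolerance
343 × 100000 = 34300000 Ω
Allowed range: 33957000 Ω to 34643000 Ω.
33600000 ohms lies outside that range.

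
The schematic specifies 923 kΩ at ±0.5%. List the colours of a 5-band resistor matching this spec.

white, red, orange, orange, green

923000 Ω = 923 × 10^3.
9 → white
2 → red
3 → orange
Multiplier 10^3 → orange.
±0.5% tolerance → green.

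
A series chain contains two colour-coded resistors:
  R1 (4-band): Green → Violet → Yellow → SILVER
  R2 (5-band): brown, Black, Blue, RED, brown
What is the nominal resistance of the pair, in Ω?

580600 Ω

R1: green, violet → 57; yellow ×10^4 → 570000 Ω.
R2: brown, black, blue → 106; red ×10^2 → 10600 Ω.
Series: 570000 + 10600 = 580600 Ω.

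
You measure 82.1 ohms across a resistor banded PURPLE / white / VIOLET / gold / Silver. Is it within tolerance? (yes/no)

yes

Violet → 7 (first significant figure)
White → 9 (second significant figure)
Violet → 7 (third significant figure)
Gold → ×0.1 multiplier
Silver → ±10% tolerance
797 × 0.1 = 79.7 Ω
Allowed range: 71.73 Ω to 87.67 Ω.
82.1 ohms lies inside that range.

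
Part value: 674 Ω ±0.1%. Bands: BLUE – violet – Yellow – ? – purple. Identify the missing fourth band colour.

black

674 Ω = 674 × 10^0.
The fourth band is the multiplier, 10^0, which is black.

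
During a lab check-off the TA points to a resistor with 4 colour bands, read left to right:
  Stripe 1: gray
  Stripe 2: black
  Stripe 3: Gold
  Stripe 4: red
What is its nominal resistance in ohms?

Grey → 8 (first significant figure)
Black → 0 (second significant figure)
Gold → ×0.1 multiplier
80 × 0.1 = 8 Ω

8 Ω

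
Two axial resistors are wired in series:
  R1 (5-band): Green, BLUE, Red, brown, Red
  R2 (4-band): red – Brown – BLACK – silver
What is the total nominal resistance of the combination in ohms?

R1: green, blue, red → 562; brown ×10 → 5620 Ω.
R2: red, brown → 21; black ×1 → 21 Ω.
Series: 5620 + 21 = 5641 Ω.

5641 Ω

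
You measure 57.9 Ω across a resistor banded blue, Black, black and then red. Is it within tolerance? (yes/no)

Blue → 6 (first significant figure)
Black → 0 (second significant figure)
Black → ×1 multiplier
Red → ±2% tolerance
60 × 1 = 60 Ω
Allowed range: 58.8 Ω to 61.2 Ω.
57.9 Ω lies outside that range.

no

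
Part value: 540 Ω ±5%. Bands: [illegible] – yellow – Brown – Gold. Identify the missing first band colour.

540 Ω = 54 × 10^1.
The first band gives digit 5 of the significand, and 5 is green.

green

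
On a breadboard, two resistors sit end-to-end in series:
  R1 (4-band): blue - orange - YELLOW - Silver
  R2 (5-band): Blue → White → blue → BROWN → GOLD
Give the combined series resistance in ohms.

R1: blue, orange → 63; yellow ×10^4 → 630000 Ω.
R2: blue, white, blue → 696; brown ×10 → 6960 Ω.
Series: 630000 + 6960 = 636960 Ω.

636960 Ω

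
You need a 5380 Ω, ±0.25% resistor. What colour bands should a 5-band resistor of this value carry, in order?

green, orange, grey, brown, blue

5380 Ω = 538 × 10^1.
5 → green
3 → orange
8 → grey
Multiplier 10^1 → brown.
±0.25% tolerance → blue.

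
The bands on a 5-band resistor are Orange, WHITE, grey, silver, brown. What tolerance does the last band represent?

±1%

The last band, brown, is the tolerance band.
Brown corresponds to ±1%.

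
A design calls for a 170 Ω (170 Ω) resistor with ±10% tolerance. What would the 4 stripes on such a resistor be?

170 Ω = 17 × 10^1.
1 → brown
7 → violet
Multiplier 10^1 → brown.
±10% tolerance → silver.

brown, violet, brown, silver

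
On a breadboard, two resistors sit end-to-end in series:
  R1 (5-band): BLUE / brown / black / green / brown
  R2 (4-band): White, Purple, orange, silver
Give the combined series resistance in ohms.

R1: blue, brown, black → 610; green ×10^5 → 61000000 Ω.
R2: white, violet → 97; orange ×10^3 → 97000 Ω.
Series: 61000000 + 97000 = 61097000 Ω.

61097000 Ω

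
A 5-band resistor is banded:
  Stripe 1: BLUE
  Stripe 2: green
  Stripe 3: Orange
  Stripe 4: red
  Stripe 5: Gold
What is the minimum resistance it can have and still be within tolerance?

62035 Ω

Blue → 6 (first significant figure)
Green → 5 (second significant figure)
Orange → 3 (third significant figure)
Red → ×10^2 multiplier
Gold → ±5% tolerance
653 × 100 = 65300 Ω
Minimum = 65300 × (1 − 5/100) = 62035 Ω.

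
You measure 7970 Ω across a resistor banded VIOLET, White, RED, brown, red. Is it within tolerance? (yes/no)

Violet → 7 (first significant figure)
White → 9 (second significant figure)
Red → 2 (third significant figure)
Brown → ×10 multiplier
Red → ±2% tolerance
792 × 10 = 7920 Ω
Allowed range: 7761.6 Ω to 8078.4 Ω.
7970 Ω lies inside that range.

yes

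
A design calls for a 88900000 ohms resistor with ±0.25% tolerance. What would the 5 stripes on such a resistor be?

88900000 Ω = 889 × 10^5.
8 → grey
8 → grey
9 → white
Multiplier 10^5 → green.
±0.25% tolerance → blue.

grey, grey, white, green, blue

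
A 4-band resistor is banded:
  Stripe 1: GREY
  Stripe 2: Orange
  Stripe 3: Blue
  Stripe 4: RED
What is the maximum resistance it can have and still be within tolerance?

84660000 Ω

Grey → 8 (first significant figure)
Orange → 3 (second significant figure)
Blue → ×10^6 multiplier
Red → ±2% tolerance
83 × 1000000 = 83000000 Ω
Maximum = 83000000 × (1 + 2/100) = 84660000 Ω.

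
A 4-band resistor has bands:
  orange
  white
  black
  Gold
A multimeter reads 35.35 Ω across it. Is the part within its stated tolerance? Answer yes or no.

Orange → 3 (first significant figure)
White → 9 (second significant figure)
Black → ×1 multiplier
Gold → ±5% tolerance
39 × 1 = 39 Ω
Allowed range: 37.05 Ω to 40.95 Ω.
35.35 Ω lies outside that range.

no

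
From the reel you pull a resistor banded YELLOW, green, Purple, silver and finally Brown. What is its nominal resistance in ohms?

4.57 Ω

Yellow → 4 (first significant figure)
Green → 5 (second significant figure)
Violet → 7 (third significant figure)
Silver → ×0.01 multiplier
457 × 0.01 = 4.57 Ω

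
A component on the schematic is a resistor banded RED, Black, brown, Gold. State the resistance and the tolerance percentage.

Red → 2 (first significant figure)
Black → 0 (second significant figure)
Brown → ×10 multiplier
Gold → ±5% tolerance
20 × 10 = 200 Ω

200 Ω ±5%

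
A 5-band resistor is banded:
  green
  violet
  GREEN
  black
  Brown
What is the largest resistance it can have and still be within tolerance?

580.75 Ω

Green → 5 (first significant figure)
Violet → 7 (second significant figure)
Green → 5 (third significant figure)
Black → ×1 multiplier
Brown → ±1% tolerance
575 × 1 = 575 Ω
Largest = 575 × (1 + 1/100) = 580.75 Ω.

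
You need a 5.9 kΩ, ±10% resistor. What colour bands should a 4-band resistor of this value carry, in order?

green, white, red, silver

5900 Ω = 59 × 10^2.
5 → green
9 → white
Multiplier 10^2 → red.
±10% tolerance → silver.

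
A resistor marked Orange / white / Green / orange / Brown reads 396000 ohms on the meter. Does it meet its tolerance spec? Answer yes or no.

yes

Orange → 3 (first significant figure)
White → 9 (second significant figure)
Green → 5 (third significant figure)
Orange → ×10^3 multiplier
Brown → ±1% tolerance
395 × 1000 = 395000 Ω
Allowed range: 391050 Ω to 398950 Ω.
396000 ohms lies inside that range.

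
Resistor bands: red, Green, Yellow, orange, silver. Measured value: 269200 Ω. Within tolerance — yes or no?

Red → 2 (first significant figure)
Green → 5 (second significant figure)
Yellow → 4 (third significant figure)
Orange → ×10^3 multiplier
Silver → ±10% tolerance
254 × 1000 = 254000 Ω
Allowed range: 228600 Ω to 279400 Ω.
269200 Ω lies inside that range.

yes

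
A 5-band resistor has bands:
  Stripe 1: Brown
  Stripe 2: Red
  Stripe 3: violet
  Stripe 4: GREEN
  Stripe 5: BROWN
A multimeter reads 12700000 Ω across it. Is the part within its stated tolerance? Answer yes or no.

yes

Brown → 1 (first significant figure)
Red → 2 (second significant figure)
Violet → 7 (third significant figure)
Green → ×10^5 multiplier
Brown → ±1% tolerance
127 × 100000 = 12700000 Ω
Allowed range: 12573000 Ω to 12827000 Ω.
12700000 Ω lies inside that range.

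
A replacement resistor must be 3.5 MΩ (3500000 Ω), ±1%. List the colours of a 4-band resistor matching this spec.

orange, green, green, brown

3500000 Ω = 35 × 10^5.
3 → orange
5 → green
Multiplier 10^5 → green.
±1% tolerance → brown.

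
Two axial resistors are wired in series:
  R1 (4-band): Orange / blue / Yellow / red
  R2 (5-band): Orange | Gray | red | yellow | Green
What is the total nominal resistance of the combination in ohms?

4180000 Ω

R1: orange, blue → 36; yellow ×10^4 → 360000 Ω.
R2: orange, grey, red → 382; yellow ×10^4 → 3820000 Ω.
Series: 360000 + 3820000 = 4180000 Ω.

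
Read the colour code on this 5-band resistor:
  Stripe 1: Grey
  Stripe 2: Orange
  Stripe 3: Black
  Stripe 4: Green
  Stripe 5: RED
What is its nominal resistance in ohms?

Grey → 8 (first significant figure)
Orange → 3 (second significant figure)
Black → 0 (third significant figure)
Green → ×10^5 multiplier
830 × 100000 = 83000000 Ω

83000000 Ω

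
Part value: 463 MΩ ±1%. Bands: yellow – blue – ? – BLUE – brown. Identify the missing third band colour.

orange

463000000 Ω = 463 × 10^6.
The third band gives digit 3 of the significand, and 3 is orange.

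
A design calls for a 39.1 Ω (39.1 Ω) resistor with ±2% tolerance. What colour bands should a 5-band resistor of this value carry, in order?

orange, white, brown, gold, red

39.1 Ω = 391 × 10^-1.
3 → orange
9 → white
1 → brown
Multiplier 10^-1 → gold.
±2% tolerance → red.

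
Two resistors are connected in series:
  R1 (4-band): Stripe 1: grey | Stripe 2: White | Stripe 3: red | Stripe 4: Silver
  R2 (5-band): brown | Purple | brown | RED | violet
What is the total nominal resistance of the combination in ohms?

R1: grey, white → 89; red ×10^2 → 8900 Ω.
R2: brown, violet, brown → 171; red ×10^2 → 17100 Ω.
Series: 8900 + 17100 = 26000 Ω.

26000 Ω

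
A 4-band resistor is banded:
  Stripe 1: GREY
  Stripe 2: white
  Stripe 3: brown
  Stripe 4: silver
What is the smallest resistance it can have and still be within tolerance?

801 Ω

Grey → 8 (first significant figure)
White → 9 (second significant figure)
Brown → ×10 multiplier
Silver → ±10% tolerance
89 × 10 = 890 Ω
Smallest = 890 × (1 − 10/100) = 801 Ω.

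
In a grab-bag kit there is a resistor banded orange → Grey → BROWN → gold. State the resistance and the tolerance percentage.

380 Ω ±5%

Orange → 3 (first significant figure)
Grey → 8 (second significant figure)
Brown → ×10 multiplier
Gold → ±5% tolerance
38 × 10 = 380 Ω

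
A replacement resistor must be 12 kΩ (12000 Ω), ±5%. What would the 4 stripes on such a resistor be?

12000 Ω = 12 × 10^3.
1 → brown
2 → red
Multiplier 10^3 → orange.
±5% tolerance → gold.

brown, red, orange, gold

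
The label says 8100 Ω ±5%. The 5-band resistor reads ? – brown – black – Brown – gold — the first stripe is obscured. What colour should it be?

8100 Ω = 810 × 10^1.
The first band gives digit 8 of the significand, and 8 is grey.

grey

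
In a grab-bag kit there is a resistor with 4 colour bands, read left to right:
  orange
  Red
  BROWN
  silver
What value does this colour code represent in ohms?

320 Ω

Orange → 3 (first significant figure)
Red → 2 (second significant figure)
Brown → ×10 multiplier
32 × 10 = 320 Ω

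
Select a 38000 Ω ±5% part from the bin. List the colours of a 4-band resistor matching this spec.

orange, grey, orange, gold

38000 Ω = 38 × 10^3.
3 → orange
8 → grey
Multiplier 10^3 → orange.
±5% tolerance → gold.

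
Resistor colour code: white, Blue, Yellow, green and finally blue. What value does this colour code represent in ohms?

96400000 Ω

White → 9 (first significant figure)
Blue → 6 (second significant figure)
Yellow → 4 (third significant figure)
Green → ×10^5 multiplier
964 × 100000 = 96400000 Ω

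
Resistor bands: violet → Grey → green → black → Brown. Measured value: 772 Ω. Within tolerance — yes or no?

Violet → 7 (first significant figure)
Grey → 8 (second significant figure)
Green → 5 (third significant figure)
Black → ×1 multiplier
Brown → ±1% tolerance
785 × 1 = 785 Ω
Allowed range: 777.15 Ω to 792.85 Ω.
772 Ω lies outside that range.

no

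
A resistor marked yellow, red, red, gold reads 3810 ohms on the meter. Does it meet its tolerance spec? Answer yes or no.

no

Yellow → 4 (first significant figure)
Red → 2 (second significant figure)
Red → ×10^2 multiplier
Gold → ±5% tolerance
42 × 100 = 4200 Ω
Allowed range: 3990 Ω to 4410 Ω.
3810 ohms lies outside that range.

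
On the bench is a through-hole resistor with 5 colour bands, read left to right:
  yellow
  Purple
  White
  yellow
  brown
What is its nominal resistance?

4790000 Ω

Yellow → 4 (first significant figure)
Violet → 7 (second significant figure)
White → 9 (third significant figure)
Yellow → ×10^4 multiplier
479 × 10000 = 4790000 Ω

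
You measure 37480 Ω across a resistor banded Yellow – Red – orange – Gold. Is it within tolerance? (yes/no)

no

Yellow → 4 (first significant figure)
Red → 2 (second significant figure)
Orange → ×10^3 multiplier
Gold → ±5% tolerance
42 × 1000 = 42000 Ω
Allowed range: 39900 Ω to 44100 Ω.
37480 Ω lies outside that range.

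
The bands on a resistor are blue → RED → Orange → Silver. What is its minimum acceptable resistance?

Blue → 6 (first significant figure)
Red → 2 (second significant figure)
Orange → ×10^3 multiplier
Silver → ±10% tolerance
62 × 1000 = 62000 Ω
Minimum = 62000 × (1 − 10/100) = 55800 Ω.

55800 Ω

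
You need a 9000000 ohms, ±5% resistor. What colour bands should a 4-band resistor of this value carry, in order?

9000000 Ω = 90 × 10^5.
9 → white
0 → black
Multiplier 10^5 → green.
±5% tolerance → gold.

white, black, green, gold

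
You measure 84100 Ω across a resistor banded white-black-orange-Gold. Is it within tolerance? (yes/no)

no

White → 9 (first significant figure)
Black → 0 (second significant figure)
Orange → ×10^3 multiplier
Gold → ±5% tolerance
90 × 1000 = 90000 Ω
Allowed range: 85500 Ω to 94500 Ω.
84100 Ω lies outside that range.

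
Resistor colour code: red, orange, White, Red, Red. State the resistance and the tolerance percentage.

23900 Ω ±2%

Red → 2 (first significant figure)
Orange → 3 (second significant figure)
White → 9 (third significant figure)
Red → ×10^2 multiplier
Red → ±2% tolerance
239 × 100 = 23900 Ω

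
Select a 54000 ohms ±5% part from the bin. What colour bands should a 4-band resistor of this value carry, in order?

green, yellow, orange, gold

54000 Ω = 54 × 10^3.
5 → green
4 → yellow
Multiplier 10^3 → orange.
±5% tolerance → gold.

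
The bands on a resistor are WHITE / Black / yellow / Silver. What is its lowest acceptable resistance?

White → 9 (first significant figure)
Black → 0 (second significant figure)
Yellow → ×10^4 multiplier
Silver → ±10% tolerance
90 × 10000 = 900000 Ω
Lowest = 900000 × (1 − 10/100) = 810000 Ω.

810000 Ω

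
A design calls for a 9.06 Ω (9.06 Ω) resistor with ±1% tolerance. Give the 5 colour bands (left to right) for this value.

white, black, blue, silver, brown

9.06 Ω = 906 × 10^-2.
9 → white
0 → black
6 → blue
Multiplier 10^-2 → silver.
±1% tolerance → brown.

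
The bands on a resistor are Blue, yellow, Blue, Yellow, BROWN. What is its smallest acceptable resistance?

6395400 Ω

Blue → 6 (first significant figure)
Yellow → 4 (second significant figure)
Blue → 6 (third significant figure)
Yellow → ×10^4 multiplier
Brown → ±1% tolerance
646 × 10000 = 6460000 Ω
Smallest = 6460000 × (1 − 1/100) = 6395400 Ω.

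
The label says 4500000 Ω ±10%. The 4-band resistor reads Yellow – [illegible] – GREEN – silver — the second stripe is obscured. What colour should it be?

4500000 Ω = 45 × 10^5.
The second band gives digit 5 of the significand, and 5 is green.

green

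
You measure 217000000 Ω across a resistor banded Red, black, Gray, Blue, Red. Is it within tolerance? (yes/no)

Red → 2 (first significant figure)
Black → 0 (second significant figure)
Grey → 8 (third significant figure)
Blue → ×10^6 multiplier
Red → ±2% tolerance
208 × 1000000 = 208000000 Ω
Allowed range: 203840000 Ω to 212160000 Ω.
217000000 Ω lies outside that range.

no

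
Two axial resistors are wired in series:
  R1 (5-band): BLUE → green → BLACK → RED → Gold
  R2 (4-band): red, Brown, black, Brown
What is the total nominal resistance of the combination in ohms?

R1: blue, green, black → 650; red ×10^2 → 65000 Ω.
R2: red, brown → 21; black ×1 → 21 Ω.
Series: 65000 + 21 = 65021 Ω.

65021 Ω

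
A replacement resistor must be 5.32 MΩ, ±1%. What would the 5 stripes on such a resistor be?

5320000 Ω = 532 × 10^4.
5 → green
3 → orange
2 → red
Multiplier 10^4 → yellow.
±1% tolerance → brown.

green, orange, red, yellow, brown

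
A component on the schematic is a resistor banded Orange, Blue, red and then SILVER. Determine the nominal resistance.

Orange → 3 (first significant figure)
Blue → 6 (second significant figure)
Red → ×10^2 multiplier
36 × 100 = 3600 Ω

3600 Ω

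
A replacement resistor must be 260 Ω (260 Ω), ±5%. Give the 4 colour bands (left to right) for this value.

260 Ω = 26 × 10^1.
2 → red
6 → blue
Multiplier 10^1 → brown.
±5% tolerance → gold.

red, blue, brown, gold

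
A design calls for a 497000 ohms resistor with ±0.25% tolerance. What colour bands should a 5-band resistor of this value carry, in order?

497000 Ω = 497 × 10^3.
4 → yellow
9 → white
7 → violet
Multiplier 10^3 → orange.
±0.25% tolerance → blue.

yellow, white, violet, orange, blue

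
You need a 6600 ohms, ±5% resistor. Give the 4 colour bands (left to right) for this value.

6600 Ω = 66 × 10^2.
6 → blue
6 → blue
Multiplier 10^2 → red.
±5% tolerance → gold.

blue, blue, red, gold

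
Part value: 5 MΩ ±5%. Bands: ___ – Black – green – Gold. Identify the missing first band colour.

5000000 Ω = 50 × 10^5.
The first band gives digit 5 of the significand, and 5 is green.

green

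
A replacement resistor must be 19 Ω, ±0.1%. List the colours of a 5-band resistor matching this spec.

19 Ω = 190 × 10^-1.
1 → brown
9 → white
0 → black
Multiplier 10^-1 → gold.
±0.1% tolerance → violet.

brown, white, black, gold, violet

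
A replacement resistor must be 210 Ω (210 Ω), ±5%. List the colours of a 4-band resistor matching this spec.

210 Ω = 21 × 10^1.
2 → red
1 → brown
Multiplier 10^1 → brown.
±5% tolerance → gold.

red, brown, brown, gold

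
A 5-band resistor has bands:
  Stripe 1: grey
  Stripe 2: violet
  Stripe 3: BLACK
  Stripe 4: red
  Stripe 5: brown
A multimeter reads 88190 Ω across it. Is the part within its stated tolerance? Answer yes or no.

no

Grey → 8 (first significant figure)
Violet → 7 (second significant figure)
Black → 0 (third significant figure)
Red → ×10^2 multiplier
Brown → ±1% tolerance
870 × 100 = 87000 Ω
Allowed range: 86130 Ω to 87870 Ω.
88190 Ω lies outside that range.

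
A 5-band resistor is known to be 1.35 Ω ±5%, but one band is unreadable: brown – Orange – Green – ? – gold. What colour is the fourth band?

silver

1.35 Ω = 135 × 10^-2.
The fourth band is the multiplier, 10^-2, which is silver.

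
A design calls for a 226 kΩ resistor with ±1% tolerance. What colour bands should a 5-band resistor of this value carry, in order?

red, red, blue, orange, brown

226000 Ω = 226 × 10^3.
2 → red
2 → red
6 → blue
Multiplier 10^3 → orange.
±1% tolerance → brown.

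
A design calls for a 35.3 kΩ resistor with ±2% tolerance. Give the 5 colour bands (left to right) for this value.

orange, green, orange, red, red

35300 Ω = 353 × 10^2.
3 → orange
5 → green
3 → orange
Multiplier 10^2 → red.
±2% tolerance → red.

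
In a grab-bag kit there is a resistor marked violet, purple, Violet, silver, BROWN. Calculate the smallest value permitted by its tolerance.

Violet → 7 (first significant figure)
Violet → 7 (second significant figure)
Violet → 7 (third significant figure)
Silver → ×0.01 multiplier
Brown → ±1% tolerance
777 × 0.01 = 7.77 Ω
Smallest = 7.77 × (1 − 1/100) = 7.6923 Ω.

7.6923 Ω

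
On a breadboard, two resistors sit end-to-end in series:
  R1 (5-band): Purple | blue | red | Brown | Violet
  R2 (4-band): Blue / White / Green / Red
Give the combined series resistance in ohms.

6907620 Ω

R1: violet, blue, red → 762; brown ×10 → 7620 Ω.
R2: blue, white → 69; green ×10^5 → 6900000 Ω.
Series: 7620 + 6900000 = 6907620 Ω.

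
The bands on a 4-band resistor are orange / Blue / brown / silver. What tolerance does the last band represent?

±10%

The last band, silver, is the tolerance band.
Silver corresponds to ±10%.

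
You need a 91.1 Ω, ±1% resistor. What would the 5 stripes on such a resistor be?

white, brown, brown, gold, brown

91.1 Ω = 911 × 10^-1.
9 → white
1 → brown
1 → brown
Multiplier 10^-1 → gold.
±1% tolerance → brown.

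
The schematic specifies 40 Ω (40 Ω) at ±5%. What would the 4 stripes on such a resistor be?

40 Ω = 40 × 10^0.
4 → yellow
0 → black
Multiplier 10^0 → black.
±5% tolerance → gold.

yellow, black, black, gold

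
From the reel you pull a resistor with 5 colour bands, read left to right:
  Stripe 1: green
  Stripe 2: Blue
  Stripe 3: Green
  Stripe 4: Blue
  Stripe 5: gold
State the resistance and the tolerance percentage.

565000000 Ω ±5%

Green → 5 (first significant figure)
Blue → 6 (second significant figure)
Green → 5 (third significant figure)
Blue → ×10^6 multiplier
Gold → ±5% tolerance
565 × 1000000 = 565000000 Ω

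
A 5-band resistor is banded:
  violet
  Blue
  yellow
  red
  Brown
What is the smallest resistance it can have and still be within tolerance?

75636 Ω

Violet → 7 (first significant figure)
Blue → 6 (second significant figure)
Yellow → 4 (third significant figure)
Red → ×10^2 multiplier
Brown → ±1% tolerance
764 × 100 = 76400 Ω
Smallest = 76400 × (1 − 1/100) = 75636 Ω.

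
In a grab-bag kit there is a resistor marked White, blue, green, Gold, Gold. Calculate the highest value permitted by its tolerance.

101.325 Ω

White → 9 (first significant figure)
Blue → 6 (second significant figure)
Green → 5 (third significant figure)
Gold → ×0.1 multiplier
Gold → ±5% tolerance
965 × 0.1 = 96.5 Ω
Highest = 96.5 × (1 + 5/100) = 101.325 Ω.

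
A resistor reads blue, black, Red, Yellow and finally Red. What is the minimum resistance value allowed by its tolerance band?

Blue → 6 (first significant figure)
Black → 0 (second significant figure)
Red → 2 (third significant figure)
Yellow → ×10^4 multiplier
Red → ±2% tolerance
602 × 10000 = 6020000 Ω
Minimum = 6020000 × (1 − 2/100) = 5899600 Ω.

5899600 Ω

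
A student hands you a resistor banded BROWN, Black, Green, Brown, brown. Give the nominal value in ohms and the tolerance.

1050 Ω ±1%

Brown → 1 (first significant figure)
Black → 0 (second significant figure)
Green → 5 (third significant figure)
Brown → ×10 multiplier
Brown → ±1% tolerance
105 × 10 = 1050 Ω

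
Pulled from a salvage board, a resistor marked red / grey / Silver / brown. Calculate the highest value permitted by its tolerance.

0.2828 Ω

Red → 2 (first significant figure)
Grey → 8 (second significant figure)
Silver → ×0.01 multiplier
Brown → ±1% tolerance
28 × 0.01 = 0.28 Ω
Highest = 0.28 × (1 + 1/100) = 0.2828 Ω.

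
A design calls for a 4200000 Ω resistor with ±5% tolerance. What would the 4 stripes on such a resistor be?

yellow, red, green, gold

4200000 Ω = 42 × 10^5.
4 → yellow
2 → red
Multiplier 10^5 → green.
±5% tolerance → gold.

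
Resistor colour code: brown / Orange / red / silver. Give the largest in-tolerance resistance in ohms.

Brown → 1 (first significant figure)
Orange → 3 (second significant figure)
Red → ×10^2 multiplier
Silver → ±10% tolerance
13 × 100 = 1300 Ω
Largest = 1300 × (1 + 10/100) = 1430 Ω.

1430 Ω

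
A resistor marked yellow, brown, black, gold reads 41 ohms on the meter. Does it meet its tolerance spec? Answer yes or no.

Yellow → 4 (first significant figure)
Brown → 1 (second significant figure)
Black → ×1 multiplier
Gold → ±5% tolerance
41 × 1 = 41 Ω
Allowed range: 38.95 Ω to 43.05 Ω.
41 ohms lies inside that range.

yes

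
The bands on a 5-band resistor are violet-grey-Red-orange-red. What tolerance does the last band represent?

±2%

The last band, red, is the tolerance band.
Red corresponds to ±2%.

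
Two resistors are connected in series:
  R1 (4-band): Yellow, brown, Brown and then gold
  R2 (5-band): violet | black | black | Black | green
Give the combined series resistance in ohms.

R1: yellow, brown → 41; brown ×10 → 410 Ω.
R2: violet, black, black → 700; black ×1 → 700 Ω.
Series: 410 + 700 = 1110 Ω.

1110 Ω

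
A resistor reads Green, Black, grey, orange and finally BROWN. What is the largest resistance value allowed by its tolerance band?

513080 Ω

Green → 5 (first significant figure)
Black → 0 (second significant figure)
Grey → 8 (third significant figure)
Orange → ×10^3 multiplier
Brown → ±1% tolerance
508 × 1000 = 508000 Ω
Largest = 508000 × (1 + 1/100) = 513080 Ω.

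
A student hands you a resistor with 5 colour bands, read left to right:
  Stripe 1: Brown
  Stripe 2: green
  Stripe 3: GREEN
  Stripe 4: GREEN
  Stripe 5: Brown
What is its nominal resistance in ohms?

Brown → 1 (first significant figure)
Green → 5 (second significant figure)
Green → 5 (third significant figure)
Green → ×10^5 multiplier
155 × 100000 = 15500000 Ω

15500000 Ω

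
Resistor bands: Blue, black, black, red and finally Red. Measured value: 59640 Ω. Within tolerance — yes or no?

Blue → 6 (first significant figure)
Black → 0 (second significant figure)
Black → 0 (third significant figure)
Red → ×10^2 multiplier
Red → ±2% tolerance
600 × 100 = 60000 Ω
Allowed range: 58800 Ω to 61200 Ω.
59640 Ω lies inside that range.

yes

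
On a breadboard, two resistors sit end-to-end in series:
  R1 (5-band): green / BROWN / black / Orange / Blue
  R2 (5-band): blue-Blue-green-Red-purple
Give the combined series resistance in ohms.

R1: green, brown, black → 510; orange ×10^3 → 510000 Ω.
R2: blue, blue, green → 665; red ×10^2 → 66500 Ω.
Series: 510000 + 66500 = 576500 Ω.

576500 Ω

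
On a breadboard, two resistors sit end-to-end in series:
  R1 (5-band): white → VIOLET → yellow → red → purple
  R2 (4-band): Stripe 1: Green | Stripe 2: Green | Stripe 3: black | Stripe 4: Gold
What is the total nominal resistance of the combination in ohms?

97455 Ω

R1: white, violet, yellow → 974; red ×10^2 → 97400 Ω.
R2: green, green → 55; black ×1 → 55 Ω.
Series: 97400 + 55 = 97455 Ω.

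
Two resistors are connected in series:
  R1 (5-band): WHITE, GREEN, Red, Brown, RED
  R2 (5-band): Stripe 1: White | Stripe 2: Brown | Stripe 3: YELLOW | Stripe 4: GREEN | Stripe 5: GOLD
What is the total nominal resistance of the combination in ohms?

R1: white, green, red → 952; brown ×10 → 9520 Ω.
R2: white, brown, yellow → 914; green ×10^5 → 91400000 Ω.
Series: 9520 + 91400000 = 91409520 Ω.

91409520 Ω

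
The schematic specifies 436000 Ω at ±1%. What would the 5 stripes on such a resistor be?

yellow, orange, blue, orange, brown

436000 Ω = 436 × 10^3.
4 → yellow
3 → orange
6 → blue
Multiplier 10^3 → orange.
±1% tolerance → brown.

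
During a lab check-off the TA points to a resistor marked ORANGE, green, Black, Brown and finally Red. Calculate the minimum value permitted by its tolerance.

Orange → 3 (first significant figure)
Green → 5 (second significant figure)
Black → 0 (third significant figure)
Brown → ×10 multiplier
Red → ±2% tolerance
350 × 10 = 3500 Ω
Minimum = 3500 × (1 − 2/100) = 3430 Ω.

3430 Ω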